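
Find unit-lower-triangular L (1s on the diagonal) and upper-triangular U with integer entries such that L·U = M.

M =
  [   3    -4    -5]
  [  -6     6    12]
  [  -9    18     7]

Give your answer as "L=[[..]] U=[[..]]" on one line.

  r1 -= -2·r0 → [0,-2,2]
  r2 -= -3·r0 → [0,6,-8]
  r2 -= -3·r1 → [0,0,-2]

L=[[1,0,0],[-2,1,0],[-3,-3,1]] U=[[3,-4,-5],[0,-2,2],[0,0,-2]]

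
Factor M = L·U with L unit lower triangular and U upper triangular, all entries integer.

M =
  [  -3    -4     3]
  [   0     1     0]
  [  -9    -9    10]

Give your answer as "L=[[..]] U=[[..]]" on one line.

L=[[1,0,0],[0,1,0],[3,3,1]] U=[[-3,-4,3],[0,1,0],[0,0,1]]

  R1 -= 0·R0 → [0,1,0]
  R2 -= 3·R0 → [0,3,1]
  R2 -= 3·R1 → [0,0,1]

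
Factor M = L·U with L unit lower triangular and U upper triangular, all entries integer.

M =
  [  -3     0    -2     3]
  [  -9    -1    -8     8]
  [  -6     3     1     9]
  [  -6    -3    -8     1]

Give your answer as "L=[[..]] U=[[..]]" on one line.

  row1 -= 3·row0 → [0,-1,-2,-1]
  row2 -= 2·row0 → [0,3,5,3]
  row3 -= 2·row0 → [0,-3,-4,-5]
  row2 -= -3·row1 → [0,0,-1,0]
  row3 -= 3·row1 → [0,0,2,-2]
  row3 -= -2·row2 → [0,0,0,-2]

L=[[1,0,0,0],[3,1,0,0],[2,-3,1,0],[2,3,-2,1]] U=[[-3,0,-2,3],[0,-1,-2,-1],[0,0,-1,0],[0,0,0,-2]]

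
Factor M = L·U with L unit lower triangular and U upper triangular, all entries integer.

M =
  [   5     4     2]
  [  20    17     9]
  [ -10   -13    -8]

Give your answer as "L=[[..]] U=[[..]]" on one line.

  row1 -= 4·row0 → [0,1,1]
  row2 -= -2·row0 → [0,-5,-4]
  row2 -= -5·row1 → [0,0,1]

L=[[1,0,0],[4,1,0],[-2,-5,1]] U=[[5,4,2],[0,1,1],[0,0,1]]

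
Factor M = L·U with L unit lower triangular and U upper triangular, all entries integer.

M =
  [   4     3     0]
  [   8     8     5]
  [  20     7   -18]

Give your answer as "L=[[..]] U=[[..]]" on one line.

  row1 -= 2·row0 → [0,2,5]
  row2 -= 5·row0 → [0,-8,-18]
  row2 -= -4·row1 → [0,0,2]

L=[[1,0,0],[2,1,0],[5,-4,1]] U=[[4,3,0],[0,2,5],[0,0,2]]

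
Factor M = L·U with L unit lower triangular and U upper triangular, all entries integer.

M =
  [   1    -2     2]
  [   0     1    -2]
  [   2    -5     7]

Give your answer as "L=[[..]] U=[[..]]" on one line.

L=[[1,0,0],[0,1,0],[2,-1,1]] U=[[1,-2,2],[0,1,-2],[0,0,1]]

  row1 -= 0·row0 → [0,1,-2]
  row2 -= 2·row0 → [0,-1,3]
  row2 -= -1·row1 → [0,0,1]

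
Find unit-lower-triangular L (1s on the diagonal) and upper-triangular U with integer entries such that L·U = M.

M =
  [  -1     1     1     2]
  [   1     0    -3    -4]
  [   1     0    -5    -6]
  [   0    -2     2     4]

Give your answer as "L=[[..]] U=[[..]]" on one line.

L=[[1,0,0,0],[-1,1,0,0],[-1,1,1,0],[0,-2,1,1]] U=[[-1,1,1,2],[0,1,-2,-2],[0,0,-2,-2],[0,0,0,2]]

  row1 -= -1·row0 → [0,1,-2,-2]
  row2 -= -1·row0 → [0,1,-4,-4]
  row3 -= 0·row0 → [0,-2,2,4]
  row2 -= 1·row1 → [0,0,-2,-2]
  row3 -= -2·row1 → [0,0,-2,0]
  row3 -= 1·row2 → [0,0,0,2]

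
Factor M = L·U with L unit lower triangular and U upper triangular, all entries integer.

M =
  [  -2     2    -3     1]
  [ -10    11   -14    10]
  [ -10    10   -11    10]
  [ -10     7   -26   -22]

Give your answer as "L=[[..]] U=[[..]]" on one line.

L=[[1,0,0,0],[5,1,0,0],[5,0,1,0],[5,-3,-2,1]] U=[[-2,2,-3,1],[0,1,1,5],[0,0,4,5],[0,0,0,-2]]

  row1 -= 5·row0 → [0,1,1,5]
  row2 -= 5·row0 → [0,0,4,5]
  row3 -= 5·row0 → [0,-3,-11,-27]
  row2 -= 0·row1 → [0,0,4,5]
  row3 -= -3·row1 → [0,0,-8,-12]
  row3 -= -2·row2 → [0,0,0,-2]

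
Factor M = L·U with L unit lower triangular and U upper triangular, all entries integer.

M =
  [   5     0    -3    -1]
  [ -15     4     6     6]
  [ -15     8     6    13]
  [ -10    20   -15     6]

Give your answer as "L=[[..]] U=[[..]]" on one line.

  r1 -= -3·r0 → [0,4,-3,3]
  r2 -= -3·r0 → [0,8,-3,10]
  r3 -= -2·r0 → [0,20,-21,4]
  r2 -= 2·r1 → [0,0,3,4]
  r3 -= 5·r1 → [0,0,-6,-11]
  r3 -= -2·r2 → [0,0,0,-3]

L=[[1,0,0,0],[-3,1,0,0],[-3,2,1,0],[-2,5,-2,1]] U=[[5,0,-3,-1],[0,4,-3,3],[0,0,3,4],[0,0,0,-3]]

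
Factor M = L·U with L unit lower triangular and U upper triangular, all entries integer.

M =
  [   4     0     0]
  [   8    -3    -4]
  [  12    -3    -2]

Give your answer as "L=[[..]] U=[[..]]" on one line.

L=[[1,0,0],[2,1,0],[3,1,1]] U=[[4,0,0],[0,-3,-4],[0,0,2]]

  r1 -= 2·r0 → [0,-3,-4]
  r2 -= 3·r0 → [0,-3,-2]
  r2 -= 1·r1 → [0,0,2]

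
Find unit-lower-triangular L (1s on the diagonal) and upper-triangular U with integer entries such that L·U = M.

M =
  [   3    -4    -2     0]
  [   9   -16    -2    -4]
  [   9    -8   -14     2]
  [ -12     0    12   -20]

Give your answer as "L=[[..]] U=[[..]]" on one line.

  r1 -= 3·r0 → [0,-4,4,-4]
  r2 -= 3·r0 → [0,4,-8,2]
  r3 -= -4·r0 → [0,-16,4,-20]
  r2 -= -1·r1 → [0,0,-4,-2]
  r3 -= 4·r1 → [0,0,-12,-4]
  r3 -= 3·r2 → [0,0,0,2]

L=[[1,0,0,0],[3,1,0,0],[3,-1,1,0],[-4,4,3,1]] U=[[3,-4,-2,0],[0,-4,4,-4],[0,0,-4,-2],[0,0,0,2]]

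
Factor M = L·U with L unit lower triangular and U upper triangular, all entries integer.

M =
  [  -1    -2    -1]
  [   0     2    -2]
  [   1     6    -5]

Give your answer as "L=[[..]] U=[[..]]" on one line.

  row1 -= 0·row0 → [0,2,-2]
  row2 -= -1·row0 → [0,4,-6]
  row2 -= 2·row1 → [0,0,-2]

L=[[1,0,0],[0,1,0],[-1,2,1]] U=[[-1,-2,-1],[0,2,-2],[0,0,-2]]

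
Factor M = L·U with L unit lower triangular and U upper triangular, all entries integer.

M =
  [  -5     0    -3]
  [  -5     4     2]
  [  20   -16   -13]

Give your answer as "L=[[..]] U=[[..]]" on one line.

L=[[1,0,0],[1,1,0],[-4,-4,1]] U=[[-5,0,-3],[0,4,5],[0,0,-5]]

  row1 -= 1·row0 → [0,4,5]
  row2 -= -4·row0 → [0,-16,-25]
  row2 -= -4·row1 → [0,0,-5]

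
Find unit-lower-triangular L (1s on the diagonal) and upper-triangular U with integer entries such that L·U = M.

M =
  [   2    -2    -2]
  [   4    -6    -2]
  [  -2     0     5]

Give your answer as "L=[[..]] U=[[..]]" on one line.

  r1 -= 2·r0 → [0,-2,2]
  r2 -= -1·r0 → [0,-2,3]
  r2 -= 1·r1 → [0,0,1]

L=[[1,0,0],[2,1,0],[-1,1,1]] U=[[2,-2,-2],[0,-2,2],[0,0,1]]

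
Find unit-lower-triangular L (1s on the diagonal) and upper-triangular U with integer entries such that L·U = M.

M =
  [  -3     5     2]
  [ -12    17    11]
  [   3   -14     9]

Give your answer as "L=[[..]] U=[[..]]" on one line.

L=[[1,0,0],[4,1,0],[-1,3,1]] U=[[-3,5,2],[0,-3,3],[0,0,2]]

  R1 -= 4·R0 → [0,-3,3]
  R2 -= -1·R0 → [0,-9,11]
  R2 -= 3·R1 → [0,0,2]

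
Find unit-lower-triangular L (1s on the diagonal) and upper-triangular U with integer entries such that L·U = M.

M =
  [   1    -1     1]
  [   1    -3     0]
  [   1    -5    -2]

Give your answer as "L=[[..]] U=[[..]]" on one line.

L=[[1,0,0],[1,1,0],[1,2,1]] U=[[1,-1,1],[0,-2,-1],[0,0,-1]]

  r1 -= 1·r0 → [0,-2,-1]
  r2 -= 1·r0 → [0,-4,-3]
  r2 -= 2·r1 → [0,0,-1]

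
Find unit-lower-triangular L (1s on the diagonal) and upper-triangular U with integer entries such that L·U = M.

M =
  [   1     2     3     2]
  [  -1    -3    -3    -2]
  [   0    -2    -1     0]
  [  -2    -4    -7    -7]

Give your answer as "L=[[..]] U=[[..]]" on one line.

  r1 -= -1·r0 → [0,-1,0,0]
  r2 -= 0·r0 → [0,-2,-1,0]
  r3 -= -2·r0 → [0,0,-1,-3]
  r2 -= 2·r1 → [0,0,-1,0]
  r3 -= 0·r1 → [0,0,-1,-3]
  r3 -= 1·r2 → [0,0,0,-3]

L=[[1,0,0,0],[-1,1,0,0],[0,2,1,0],[-2,0,1,1]] U=[[1,2,3,2],[0,-1,0,0],[0,0,-1,0],[0,0,0,-3]]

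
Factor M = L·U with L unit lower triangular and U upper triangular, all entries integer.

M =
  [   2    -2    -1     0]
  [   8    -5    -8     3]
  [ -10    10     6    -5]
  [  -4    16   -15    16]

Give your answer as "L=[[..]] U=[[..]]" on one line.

  r1 -= 4·r0 → [0,3,-4,3]
  r2 -= -5·r0 → [0,0,1,-5]
  r3 -= -2·r0 → [0,12,-17,16]
  r2 -= 0·r1 → [0,0,1,-5]
  r3 -= 4·r1 → [0,0,-1,4]
  r3 -= -1·r2 → [0,0,0,-1]

L=[[1,0,0,0],[4,1,0,0],[-5,0,1,0],[-2,4,-1,1]] U=[[2,-2,-1,0],[0,3,-4,3],[0,0,1,-5],[0,0,0,-1]]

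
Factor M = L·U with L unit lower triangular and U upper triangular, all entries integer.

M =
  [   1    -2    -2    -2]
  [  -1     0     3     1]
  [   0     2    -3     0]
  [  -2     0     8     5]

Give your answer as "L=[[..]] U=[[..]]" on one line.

L=[[1,0,0,0],[-1,1,0,0],[0,-1,1,0],[-2,2,-1,1]] U=[[1,-2,-2,-2],[0,-2,1,-1],[0,0,-2,-1],[0,0,0,2]]

  r1 -= -1·r0 → [0,-2,1,-1]
  r2 -= 0·r0 → [0,2,-3,0]
  r3 -= -2·r0 → [0,-4,4,1]
  r2 -= -1·r1 → [0,0,-2,-1]
  r3 -= 2·r1 → [0,0,2,3]
  r3 -= -1·r2 → [0,0,0,2]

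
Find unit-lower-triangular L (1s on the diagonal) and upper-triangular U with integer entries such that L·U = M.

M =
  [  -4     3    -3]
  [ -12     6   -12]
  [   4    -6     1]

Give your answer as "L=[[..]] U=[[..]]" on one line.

L=[[1,0,0],[3,1,0],[-1,1,1]] U=[[-4,3,-3],[0,-3,-3],[0,0,1]]

  r1 -= 3·r0 → [0,-3,-3]
  r2 -= -1·r0 → [0,-3,-2]
  r2 -= 1·r1 → [0,0,1]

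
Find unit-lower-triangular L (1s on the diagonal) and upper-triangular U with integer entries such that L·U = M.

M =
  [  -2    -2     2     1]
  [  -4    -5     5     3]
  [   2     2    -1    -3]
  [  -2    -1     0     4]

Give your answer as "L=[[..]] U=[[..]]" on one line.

  r1 -= 2·r0 → [0,-1,1,1]
  r2 -= -1·r0 → [0,0,1,-2]
  r3 -= 1·r0 → [0,1,-2,3]
  r2 -= 0·r1 → [0,0,1,-2]
  r3 -= -1·r1 → [0,0,-1,4]
  r3 -= -1·r2 → [0,0,0,2]

L=[[1,0,0,0],[2,1,0,0],[-1,0,1,0],[1,-1,-1,1]] U=[[-2,-2,2,1],[0,-1,1,1],[0,0,1,-2],[0,0,0,2]]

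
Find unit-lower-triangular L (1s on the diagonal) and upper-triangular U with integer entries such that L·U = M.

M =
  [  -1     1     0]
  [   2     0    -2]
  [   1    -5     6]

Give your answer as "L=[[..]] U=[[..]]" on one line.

L=[[1,0,0],[-2,1,0],[-1,-2,1]] U=[[-1,1,0],[0,2,-2],[0,0,2]]

  row1 -= -2·row0 → [0,2,-2]
  row2 -= -1·row0 → [0,-4,6]
  row2 -= -2·row1 → [0,0,2]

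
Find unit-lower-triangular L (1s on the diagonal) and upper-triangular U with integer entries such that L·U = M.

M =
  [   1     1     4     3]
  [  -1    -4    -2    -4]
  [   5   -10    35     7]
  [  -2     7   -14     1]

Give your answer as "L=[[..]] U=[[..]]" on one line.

L=[[1,0,0,0],[-1,1,0,0],[5,5,1,0],[-2,-3,0,1]] U=[[1,1,4,3],[0,-3,2,-1],[0,0,5,-3],[0,0,0,4]]

  R1 -= -1·R0 → [0,-3,2,-1]
  R2 -= 5·R0 → [0,-15,15,-8]
  R3 -= -2·R0 → [0,9,-6,7]
  R2 -= 5·R1 → [0,0,5,-3]
  R3 -= -3·R1 → [0,0,0,4]
  R3 -= 0·R2 → [0,0,0,4]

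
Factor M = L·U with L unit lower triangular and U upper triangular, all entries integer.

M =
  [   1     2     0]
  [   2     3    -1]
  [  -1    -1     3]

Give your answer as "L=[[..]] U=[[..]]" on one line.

  row1 -= 2·row0 → [0,-1,-1]
  row2 -= -1·row0 → [0,1,3]
  row2 -= -1·row1 → [0,0,2]

L=[[1,0,0],[2,1,0],[-1,-1,1]] U=[[1,2,0],[0,-1,-1],[0,0,2]]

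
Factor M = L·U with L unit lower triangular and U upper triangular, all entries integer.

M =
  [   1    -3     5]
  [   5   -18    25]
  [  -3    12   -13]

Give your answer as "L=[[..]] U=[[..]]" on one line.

  R1 -= 5·R0 → [0,-3,0]
  R2 -= -3·R0 → [0,3,2]
  R2 -= -1·R1 → [0,0,2]

L=[[1,0,0],[5,1,0],[-3,-1,1]] U=[[1,-3,5],[0,-3,0],[0,0,2]]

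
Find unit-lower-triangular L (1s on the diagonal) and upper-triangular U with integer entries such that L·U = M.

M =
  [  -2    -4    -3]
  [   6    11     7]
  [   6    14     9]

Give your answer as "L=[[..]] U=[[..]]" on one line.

  row1 -= -3·row0 → [0,-1,-2]
  row2 -= -3·row0 → [0,2,0]
  row2 -= -2·row1 → [0,0,-4]

L=[[1,0,0],[-3,1,0],[-3,-2,1]] U=[[-2,-4,-3],[0,-1,-2],[0,0,-4]]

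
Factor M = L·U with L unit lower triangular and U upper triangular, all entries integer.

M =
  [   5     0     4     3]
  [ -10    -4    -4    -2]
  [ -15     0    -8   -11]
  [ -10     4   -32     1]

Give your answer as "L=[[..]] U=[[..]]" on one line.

L=[[1,0,0,0],[-2,1,0,0],[-3,0,1,0],[-2,-1,-5,1]] U=[[5,0,4,3],[0,-4,4,4],[0,0,4,-2],[0,0,0,1]]

  r1 -= -2·r0 → [0,-4,4,4]
  r2 -= -3·r0 → [0,0,4,-2]
  r3 -= -2·r0 → [0,4,-24,7]
  r2 -= 0·r1 → [0,0,4,-2]
  r3 -= -1·r1 → [0,0,-20,11]
  r3 -= -5·r2 → [0,0,0,1]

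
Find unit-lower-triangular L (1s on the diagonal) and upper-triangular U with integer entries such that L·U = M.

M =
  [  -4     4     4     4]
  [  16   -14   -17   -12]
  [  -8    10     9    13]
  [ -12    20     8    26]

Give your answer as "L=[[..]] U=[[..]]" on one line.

  R1 -= -4·R0 → [0,2,-1,4]
  R2 -= 2·R0 → [0,2,1,5]
  R3 -= 3·R0 → [0,8,-4,14]
  R2 -= 1·R1 → [0,0,2,1]
  R3 -= 4·R1 → [0,0,0,-2]
  R3 -= 0·R2 → [0,0,0,-2]

L=[[1,0,0,0],[-4,1,0,0],[2,1,1,0],[3,4,0,1]] U=[[-4,4,4,4],[0,2,-1,4],[0,0,2,1],[0,0,0,-2]]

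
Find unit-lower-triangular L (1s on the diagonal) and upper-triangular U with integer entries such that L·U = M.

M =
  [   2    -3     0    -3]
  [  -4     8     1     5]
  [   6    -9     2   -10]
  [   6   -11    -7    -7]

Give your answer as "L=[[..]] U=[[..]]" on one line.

L=[[1,0,0,0],[-2,1,0,0],[3,0,1,0],[3,-1,-3,1]] U=[[2,-3,0,-3],[0,2,1,-1],[0,0,2,-1],[0,0,0,-2]]

  r1 -= -2·r0 → [0,2,1,-1]
  r2 -= 3·r0 → [0,0,2,-1]
  r3 -= 3·r0 → [0,-2,-7,2]
  r2 -= 0·r1 → [0,0,2,-1]
  r3 -= -1·r1 → [0,0,-6,1]
  r3 -= -3·r2 → [0,0,0,-2]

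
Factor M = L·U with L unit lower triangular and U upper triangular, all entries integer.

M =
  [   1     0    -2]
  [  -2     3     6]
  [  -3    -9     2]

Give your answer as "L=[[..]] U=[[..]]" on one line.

  row1 -= -2·row0 → [0,3,2]
  row2 -= -3·row0 → [0,-9,-4]
  row2 -= -3·row1 → [0,0,2]

L=[[1,0,0],[-2,1,0],[-3,-3,1]] U=[[1,0,-2],[0,3,2],[0,0,2]]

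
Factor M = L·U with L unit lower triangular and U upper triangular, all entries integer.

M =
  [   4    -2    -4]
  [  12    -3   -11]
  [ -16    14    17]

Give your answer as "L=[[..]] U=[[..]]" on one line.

L=[[1,0,0],[3,1,0],[-4,2,1]] U=[[4,-2,-4],[0,3,1],[0,0,-1]]

  R1 -= 3·R0 → [0,3,1]
  R2 -= -4·R0 → [0,6,1]
  R2 -= 2·R1 → [0,0,-1]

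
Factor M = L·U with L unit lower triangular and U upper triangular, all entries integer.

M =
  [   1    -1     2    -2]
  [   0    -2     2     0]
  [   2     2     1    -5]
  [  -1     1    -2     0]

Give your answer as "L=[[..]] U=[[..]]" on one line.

L=[[1,0,0,0],[0,1,0,0],[2,-2,1,0],[-1,0,0,1]] U=[[1,-1,2,-2],[0,-2,2,0],[0,0,1,-1],[0,0,0,-2]]

  r1 -= 0·r0 → [0,-2,2,0]
  r2 -= 2·r0 → [0,4,-3,-1]
  r3 -= -1·r0 → [0,0,0,-2]
  r2 -= -2·r1 → [0,0,1,-1]
  r3 -= 0·r1 → [0,0,0,-2]
  r3 -= 0·r2 → [0,0,0,-2]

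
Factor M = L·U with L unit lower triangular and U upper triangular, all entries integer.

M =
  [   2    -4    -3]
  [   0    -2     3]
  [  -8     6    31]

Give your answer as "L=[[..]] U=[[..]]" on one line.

L=[[1,0,0],[0,1,0],[-4,5,1]] U=[[2,-4,-3],[0,-2,3],[0,0,4]]

  R1 -= 0·R0 → [0,-2,3]
  R2 -= -4·R0 → [0,-10,19]
  R2 -= 5·R1 → [0,0,4]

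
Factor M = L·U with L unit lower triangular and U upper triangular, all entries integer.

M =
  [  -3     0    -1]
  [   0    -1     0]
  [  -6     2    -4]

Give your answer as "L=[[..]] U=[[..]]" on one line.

L=[[1,0,0],[0,1,0],[2,-2,1]] U=[[-3,0,-1],[0,-1,0],[0,0,-2]]

  R1 -= 0·R0 → [0,-1,0]
  R2 -= 2·R0 → [0,2,-2]
  R2 -= -2·R1 → [0,0,-2]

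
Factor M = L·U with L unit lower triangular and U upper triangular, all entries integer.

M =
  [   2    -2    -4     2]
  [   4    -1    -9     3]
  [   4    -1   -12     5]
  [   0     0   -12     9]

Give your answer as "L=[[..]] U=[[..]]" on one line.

  row1 -= 2·row0 → [0,3,-1,-1]
  row2 -= 2·row0 → [0,3,-4,1]
  row3 -= 0·row0 → [0,0,-12,9]
  row2 -= 1·row1 → [0,0,-3,2]
  row3 -= 0·row1 → [0,0,-12,9]
  row3 -= 4·row2 → [0,0,0,1]

L=[[1,0,0,0],[2,1,0,0],[2,1,1,0],[0,0,4,1]] U=[[2,-2,-4,2],[0,3,-1,-1],[0,0,-3,2],[0,0,0,1]]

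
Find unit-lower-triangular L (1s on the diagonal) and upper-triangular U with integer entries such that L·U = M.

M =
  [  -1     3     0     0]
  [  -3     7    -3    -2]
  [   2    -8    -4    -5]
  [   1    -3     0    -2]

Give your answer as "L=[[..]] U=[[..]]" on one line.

  r1 -= 3·r0 → [0,-2,-3,-2]
  r2 -= -2·r0 → [0,-2,-4,-5]
  r3 -= -1·r0 → [0,0,0,-2]
  r2 -= 1·r1 → [0,0,-1,-3]
  r3 -= 0·r1 → [0,0,0,-2]
  r3 -= 0·r2 → [0,0,0,-2]

L=[[1,0,0,0],[3,1,0,0],[-2,1,1,0],[-1,0,0,1]] U=[[-1,3,0,0],[0,-2,-3,-2],[0,0,-1,-3],[0,0,0,-2]]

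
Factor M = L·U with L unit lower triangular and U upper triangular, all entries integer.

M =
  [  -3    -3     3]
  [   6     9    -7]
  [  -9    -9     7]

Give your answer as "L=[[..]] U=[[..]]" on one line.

L=[[1,0,0],[-2,1,0],[3,0,1]] U=[[-3,-3,3],[0,3,-1],[0,0,-2]]

  R1 -= -2·R0 → [0,3,-1]
  R2 -= 3·R0 → [0,0,-2]
  R2 -= 0·R1 → [0,0,-2]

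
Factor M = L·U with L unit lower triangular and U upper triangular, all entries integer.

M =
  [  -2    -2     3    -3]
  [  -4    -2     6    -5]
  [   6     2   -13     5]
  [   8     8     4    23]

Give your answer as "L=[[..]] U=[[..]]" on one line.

  row1 -= 2·row0 → [0,2,0,1]
  row2 -= -3·row0 → [0,-4,-4,-4]
  row3 -= -4·row0 → [0,0,16,11]
  row2 -= -2·row1 → [0,0,-4,-2]
  row3 -= 0·row1 → [0,0,16,11]
  row3 -= -4·row2 → [0,0,0,3]

L=[[1,0,0,0],[2,1,0,0],[-3,-2,1,0],[-4,0,-4,1]] U=[[-2,-2,3,-3],[0,2,0,1],[0,0,-4,-2],[0,0,0,3]]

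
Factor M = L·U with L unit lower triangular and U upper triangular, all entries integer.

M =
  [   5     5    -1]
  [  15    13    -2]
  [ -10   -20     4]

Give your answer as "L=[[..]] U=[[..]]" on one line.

  row1 -= 3·row0 → [0,-2,1]
  row2 -= -2·row0 → [0,-10,2]
  row2 -= 5·row1 → [0,0,-3]

L=[[1,0,0],[3,1,0],[-2,5,1]] U=[[5,5,-1],[0,-2,1],[0,0,-3]]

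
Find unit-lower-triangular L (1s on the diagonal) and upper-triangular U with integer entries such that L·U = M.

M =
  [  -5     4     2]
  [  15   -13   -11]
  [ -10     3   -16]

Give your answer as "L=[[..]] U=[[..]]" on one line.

L=[[1,0,0],[-3,1,0],[2,5,1]] U=[[-5,4,2],[0,-1,-5],[0,0,5]]

  r1 -= -3·r0 → [0,-1,-5]
  r2 -= 2·r0 → [0,-5,-20]
  r2 -= 5·r1 → [0,0,5]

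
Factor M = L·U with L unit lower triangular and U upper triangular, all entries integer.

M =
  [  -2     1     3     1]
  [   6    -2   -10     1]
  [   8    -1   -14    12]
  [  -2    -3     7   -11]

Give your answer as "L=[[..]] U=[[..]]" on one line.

  R1 -= -3·R0 → [0,1,-1,4]
  R2 -= -4·R0 → [0,3,-2,16]
  R3 -= 1·R0 → [0,-4,4,-12]
  R2 -= 3·R1 → [0,0,1,4]
  R3 -= -4·R1 → [0,0,0,4]
  R3 -= 0·R2 → [0,0,0,4]

L=[[1,0,0,0],[-3,1,0,0],[-4,3,1,0],[1,-4,0,1]] U=[[-2,1,3,1],[0,1,-1,4],[0,0,1,4],[0,0,0,4]]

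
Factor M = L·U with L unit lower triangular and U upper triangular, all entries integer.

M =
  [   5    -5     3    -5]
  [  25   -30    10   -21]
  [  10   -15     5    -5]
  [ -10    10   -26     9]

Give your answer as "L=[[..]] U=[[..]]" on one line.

L=[[1,0,0,0],[5,1,0,0],[2,1,1,0],[-2,0,-5,1]] U=[[5,-5,3,-5],[0,-5,-5,4],[0,0,4,1],[0,0,0,4]]

  r1 -= 5·r0 → [0,-5,-5,4]
  r2 -= 2·r0 → [0,-5,-1,5]
  r3 -= -2·r0 → [0,0,-20,-1]
  r2 -= 1·r1 → [0,0,4,1]
  r3 -= 0·r1 → [0,0,-20,-1]
  r3 -= -5·r2 → [0,0,0,4]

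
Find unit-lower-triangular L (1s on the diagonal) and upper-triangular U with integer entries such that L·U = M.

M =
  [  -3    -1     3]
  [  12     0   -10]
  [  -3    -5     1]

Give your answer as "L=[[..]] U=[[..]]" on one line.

  row1 -= -4·row0 → [0,-4,2]
  row2 -= 1·row0 → [0,-4,-2]
  row2 -= 1·row1 → [0,0,-4]

L=[[1,0,0],[-4,1,0],[1,1,1]] U=[[-3,-1,3],[0,-4,2],[0,0,-4]]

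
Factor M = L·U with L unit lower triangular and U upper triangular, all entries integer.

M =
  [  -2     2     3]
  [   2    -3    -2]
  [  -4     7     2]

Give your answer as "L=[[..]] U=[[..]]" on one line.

L=[[1,0,0],[-1,1,0],[2,-3,1]] U=[[-2,2,3],[0,-1,1],[0,0,-1]]

  r1 -= -1·r0 → [0,-1,1]
  r2 -= 2·r0 → [0,3,-4]
  r2 -= -3·r1 → [0,0,-1]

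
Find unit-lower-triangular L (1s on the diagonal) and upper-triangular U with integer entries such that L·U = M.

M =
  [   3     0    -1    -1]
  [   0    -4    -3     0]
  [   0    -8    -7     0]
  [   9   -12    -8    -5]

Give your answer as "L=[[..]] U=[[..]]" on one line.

  R1 -= 0·R0 → [0,-4,-3,0]
  R2 -= 0·R0 → [0,-8,-7,0]
  R3 -= 3·R0 → [0,-12,-5,-2]
  R2 -= 2·R1 → [0,0,-1,0]
  R3 -= 3·R1 → [0,0,4,-2]
  R3 -= -4·R2 → [0,0,0,-2]

L=[[1,0,0,0],[0,1,0,0],[0,2,1,0],[3,3,-4,1]] U=[[3,0,-1,-1],[0,-4,-3,0],[0,0,-1,0],[0,0,0,-2]]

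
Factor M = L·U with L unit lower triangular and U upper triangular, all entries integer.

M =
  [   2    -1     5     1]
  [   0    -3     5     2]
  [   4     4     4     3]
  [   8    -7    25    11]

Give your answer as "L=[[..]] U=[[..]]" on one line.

L=[[1,0,0,0],[0,1,0,0],[2,-2,1,0],[4,1,0,1]] U=[[2,-1,5,1],[0,-3,5,2],[0,0,4,5],[0,0,0,5]]

  R1 -= 0·R0 → [0,-3,5,2]
  R2 -= 2·R0 → [0,6,-6,1]
  R3 -= 4·R0 → [0,-3,5,7]
  R2 -= -2·R1 → [0,0,4,5]
  R3 -= 1·R1 → [0,0,0,5]
  R3 -= 0·R2 → [0,0,0,5]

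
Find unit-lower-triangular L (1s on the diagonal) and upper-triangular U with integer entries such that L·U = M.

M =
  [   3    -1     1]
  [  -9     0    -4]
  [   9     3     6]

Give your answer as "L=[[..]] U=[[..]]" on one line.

L=[[1,0,0],[-3,1,0],[3,-2,1]] U=[[3,-1,1],[0,-3,-1],[0,0,1]]

  R1 -= -3·R0 → [0,-3,-1]
  R2 -= 3·R0 → [0,6,3]
  R2 -= -2·R1 → [0,0,1]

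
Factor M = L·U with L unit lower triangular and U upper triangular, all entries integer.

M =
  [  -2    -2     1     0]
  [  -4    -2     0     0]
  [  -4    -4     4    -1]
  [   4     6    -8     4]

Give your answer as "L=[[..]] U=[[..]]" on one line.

L=[[1,0,0,0],[2,1,0,0],[2,0,1,0],[-2,1,-2,1]] U=[[-2,-2,1,0],[0,2,-2,0],[0,0,2,-1],[0,0,0,2]]

  row1 -= 2·row0 → [0,2,-2,0]
  row2 -= 2·row0 → [0,0,2,-1]
  row3 -= -2·row0 → [0,2,-6,4]
  row2 -= 0·row1 → [0,0,2,-1]
  row3 -= 1·row1 → [0,0,-4,4]
  row3 -= -2·row2 → [0,0,0,2]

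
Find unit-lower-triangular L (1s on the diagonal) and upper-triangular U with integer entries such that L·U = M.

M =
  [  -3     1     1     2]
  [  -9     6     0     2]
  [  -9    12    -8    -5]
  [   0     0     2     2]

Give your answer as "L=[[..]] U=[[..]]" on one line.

L=[[1,0,0,0],[3,1,0,0],[3,3,1,0],[0,0,-1,1]] U=[[-3,1,1,2],[0,3,-3,-4],[0,0,-2,1],[0,0,0,3]]

  row1 -= 3·row0 → [0,3,-3,-4]
  row2 -= 3·row0 → [0,9,-11,-11]
  row3 -= 0·row0 → [0,0,2,2]
  row2 -= 3·row1 → [0,0,-2,1]
  row3 -= 0·row1 → [0,0,2,2]
  row3 -= -1·row2 → [0,0,0,3]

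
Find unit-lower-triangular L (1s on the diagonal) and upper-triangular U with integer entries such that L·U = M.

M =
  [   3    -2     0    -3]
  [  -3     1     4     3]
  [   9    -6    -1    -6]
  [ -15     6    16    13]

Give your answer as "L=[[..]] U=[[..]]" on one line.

  r1 -= -1·r0 → [0,-1,4,0]
  r2 -= 3·r0 → [0,0,-1,3]
  r3 -= -5·r0 → [0,-4,16,-2]
  r2 -= 0·r1 → [0,0,-1,3]
  r3 -= 4·r1 → [0,0,0,-2]
  r3 -= 0·r2 → [0,0,0,-2]

L=[[1,0,0,0],[-1,1,0,0],[3,0,1,0],[-5,4,0,1]] U=[[3,-2,0,-3],[0,-1,4,0],[0,0,-1,3],[0,0,0,-2]]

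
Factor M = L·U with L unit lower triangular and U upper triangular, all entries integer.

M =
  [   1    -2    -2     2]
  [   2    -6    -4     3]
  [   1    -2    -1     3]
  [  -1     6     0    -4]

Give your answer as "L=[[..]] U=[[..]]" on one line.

L=[[1,0,0,0],[2,1,0,0],[1,0,1,0],[-1,-2,-2,1]] U=[[1,-2,-2,2],[0,-2,0,-1],[0,0,1,1],[0,0,0,-2]]

  R1 -= 2·R0 → [0,-2,0,-1]
  R2 -= 1·R0 → [0,0,1,1]
  R3 -= -1·R0 → [0,4,-2,-2]
  R2 -= 0·R1 → [0,0,1,1]
  R3 -= -2·R1 → [0,0,-2,-4]
  R3 -= -2·R2 → [0,0,0,-2]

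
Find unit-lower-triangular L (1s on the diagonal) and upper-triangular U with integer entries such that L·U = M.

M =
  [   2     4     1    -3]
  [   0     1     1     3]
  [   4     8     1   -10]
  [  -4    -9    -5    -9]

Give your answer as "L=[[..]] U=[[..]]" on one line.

  row1 -= 0·row0 → [0,1,1,3]
  row2 -= 2·row0 → [0,0,-1,-4]
  row3 -= -2·row0 → [0,-1,-3,-15]
  row2 -= 0·row1 → [0,0,-1,-4]
  row3 -= -1·row1 → [0,0,-2,-12]
  row3 -= 2·row2 → [0,0,0,-4]

L=[[1,0,0,0],[0,1,0,0],[2,0,1,0],[-2,-1,2,1]] U=[[2,4,1,-3],[0,1,1,3],[0,0,-1,-4],[0,0,0,-4]]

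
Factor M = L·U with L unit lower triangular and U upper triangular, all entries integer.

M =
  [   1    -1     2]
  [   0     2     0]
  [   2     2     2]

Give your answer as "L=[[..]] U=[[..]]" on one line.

L=[[1,0,0],[0,1,0],[2,2,1]] U=[[1,-1,2],[0,2,0],[0,0,-2]]

  r1 -= 0·r0 → [0,2,0]
  r2 -= 2·r0 → [0,4,-2]
  r2 -= 2·r1 → [0,0,-2]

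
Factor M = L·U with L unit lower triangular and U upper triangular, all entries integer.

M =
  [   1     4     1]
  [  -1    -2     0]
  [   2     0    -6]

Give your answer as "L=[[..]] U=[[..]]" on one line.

  row1 -= -1·row0 → [0,2,1]
  row2 -= 2·row0 → [0,-8,-8]
  row2 -= -4·row1 → [0,0,-4]

L=[[1,0,0],[-1,1,0],[2,-4,1]] U=[[1,4,1],[0,2,1],[0,0,-4]]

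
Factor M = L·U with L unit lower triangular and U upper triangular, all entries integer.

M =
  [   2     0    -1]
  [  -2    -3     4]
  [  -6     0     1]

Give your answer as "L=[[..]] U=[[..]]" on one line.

L=[[1,0,0],[-1,1,0],[-3,0,1]] U=[[2,0,-1],[0,-3,3],[0,0,-2]]

  row1 -= -1·row0 → [0,-3,3]
  row2 -= -3·row0 → [0,0,-2]
  row2 -= 0·row1 → [0,0,-2]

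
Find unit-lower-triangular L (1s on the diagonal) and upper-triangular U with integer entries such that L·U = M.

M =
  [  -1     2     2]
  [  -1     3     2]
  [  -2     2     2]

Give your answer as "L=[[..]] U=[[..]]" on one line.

L=[[1,0,0],[1,1,0],[2,-2,1]] U=[[-1,2,2],[0,1,0],[0,0,-2]]

  r1 -= 1·r0 → [0,1,0]
  r2 -= 2·r0 → [0,-2,-2]
  r2 -= -2·r1 → [0,0,-2]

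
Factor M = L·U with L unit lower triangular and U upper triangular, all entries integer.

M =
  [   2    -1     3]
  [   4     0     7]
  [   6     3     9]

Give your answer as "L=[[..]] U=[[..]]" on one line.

L=[[1,0,0],[2,1,0],[3,3,1]] U=[[2,-1,3],[0,2,1],[0,0,-3]]

  row1 -= 2·row0 → [0,2,1]
  row2 -= 3·row0 → [0,6,0]
  row2 -= 3·row1 → [0,0,-3]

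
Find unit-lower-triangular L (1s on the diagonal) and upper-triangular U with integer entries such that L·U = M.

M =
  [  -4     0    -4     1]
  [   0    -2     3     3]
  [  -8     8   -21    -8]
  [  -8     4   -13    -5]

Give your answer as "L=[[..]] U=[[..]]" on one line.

  row1 -= 0·row0 → [0,-2,3,3]
  row2 -= 2·row0 → [0,8,-13,-10]
  row3 -= 2·row0 → [0,4,-5,-7]
  row2 -= -4·row1 → [0,0,-1,2]
  row3 -= -2·row1 → [0,0,1,-1]
  row3 -= -1·row2 → [0,0,0,1]

L=[[1,0,0,0],[0,1,0,0],[2,-4,1,0],[2,-2,-1,1]] U=[[-4,0,-4,1],[0,-2,3,3],[0,0,-1,2],[0,0,0,1]]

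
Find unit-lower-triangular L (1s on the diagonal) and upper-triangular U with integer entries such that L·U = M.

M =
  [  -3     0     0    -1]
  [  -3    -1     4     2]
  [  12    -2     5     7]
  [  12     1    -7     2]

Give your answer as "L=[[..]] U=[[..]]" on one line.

  row1 -= 1·row0 → [0,-1,4,3]
  row2 -= -4·row0 → [0,-2,5,3]
  row3 -= -4·row0 → [0,1,-7,-2]
  row2 -= 2·row1 → [0,0,-3,-3]
  row3 -= -1·row1 → [0,0,-3,1]
  row3 -= 1·row2 → [0,0,0,4]

L=[[1,0,0,0],[1,1,0,0],[-4,2,1,0],[-4,-1,1,1]] U=[[-3,0,0,-1],[0,-1,4,3],[0,0,-3,-3],[0,0,0,4]]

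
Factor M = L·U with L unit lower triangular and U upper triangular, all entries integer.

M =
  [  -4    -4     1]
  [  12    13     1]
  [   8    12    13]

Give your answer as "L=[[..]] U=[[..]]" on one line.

L=[[1,0,0],[-3,1,0],[-2,4,1]] U=[[-4,-4,1],[0,1,4],[0,0,-1]]

  row1 -= -3·row0 → [0,1,4]
  row2 -= -2·row0 → [0,4,15]
  row2 -= 4·row1 → [0,0,-1]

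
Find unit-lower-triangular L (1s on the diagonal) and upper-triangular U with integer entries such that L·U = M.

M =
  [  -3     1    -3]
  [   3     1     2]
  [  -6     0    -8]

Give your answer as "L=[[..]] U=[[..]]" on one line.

L=[[1,0,0],[-1,1,0],[2,-1,1]] U=[[-3,1,-3],[0,2,-1],[0,0,-3]]

  r1 -= -1·r0 → [0,2,-1]
  r2 -= 2·r0 → [0,-2,-2]
  r2 -= -1·r1 → [0,0,-3]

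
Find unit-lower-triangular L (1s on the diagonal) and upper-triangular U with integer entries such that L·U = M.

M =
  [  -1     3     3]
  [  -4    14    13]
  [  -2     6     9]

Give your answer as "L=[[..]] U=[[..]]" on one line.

  row1 -= 4·row0 → [0,2,1]
  row2 -= 2·row0 → [0,0,3]
  row2 -= 0·row1 → [0,0,3]

L=[[1,0,0],[4,1,0],[2,0,1]] U=[[-1,3,3],[0,2,1],[0,0,3]]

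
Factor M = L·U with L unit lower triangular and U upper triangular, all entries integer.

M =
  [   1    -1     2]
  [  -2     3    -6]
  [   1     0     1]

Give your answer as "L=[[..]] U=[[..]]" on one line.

L=[[1,0,0],[-2,1,0],[1,1,1]] U=[[1,-1,2],[0,1,-2],[0,0,1]]

  r1 -= -2·r0 → [0,1,-2]
  r2 -= 1·r0 → [0,1,-1]
  r2 -= 1·r1 → [0,0,1]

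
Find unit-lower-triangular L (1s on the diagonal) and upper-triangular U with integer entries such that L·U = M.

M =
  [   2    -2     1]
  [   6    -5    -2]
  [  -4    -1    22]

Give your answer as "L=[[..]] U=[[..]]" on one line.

L=[[1,0,0],[3,1,0],[-2,-5,1]] U=[[2,-2,1],[0,1,-5],[0,0,-1]]

  row1 -= 3·row0 → [0,1,-5]
  row2 -= -2·row0 → [0,-5,24]
  row2 -= -5·row1 → [0,0,-1]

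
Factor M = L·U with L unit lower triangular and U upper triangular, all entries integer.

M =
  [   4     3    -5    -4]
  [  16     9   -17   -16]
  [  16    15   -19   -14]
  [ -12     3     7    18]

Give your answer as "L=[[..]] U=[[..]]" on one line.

  row1 -= 4·row0 → [0,-3,3,0]
  row2 -= 4·row0 → [0,3,1,2]
  row3 -= -3·row0 → [0,12,-8,6]
  row2 -= -1·row1 → [0,0,4,2]
  row3 -= -4·row1 → [0,0,4,6]
  row3 -= 1·row2 → [0,0,0,4]

L=[[1,0,0,0],[4,1,0,0],[4,-1,1,0],[-3,-4,1,1]] U=[[4,3,-5,-4],[0,-3,3,0],[0,0,4,2],[0,0,0,4]]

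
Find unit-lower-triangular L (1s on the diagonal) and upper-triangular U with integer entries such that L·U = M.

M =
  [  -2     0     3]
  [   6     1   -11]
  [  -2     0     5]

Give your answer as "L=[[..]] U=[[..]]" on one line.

  r1 -= -3·r0 → [0,1,-2]
  r2 -= 1·r0 → [0,0,2]
  r2 -= 0·r1 → [0,0,2]

L=[[1,0,0],[-3,1,0],[1,0,1]] U=[[-2,0,3],[0,1,-2],[0,0,2]]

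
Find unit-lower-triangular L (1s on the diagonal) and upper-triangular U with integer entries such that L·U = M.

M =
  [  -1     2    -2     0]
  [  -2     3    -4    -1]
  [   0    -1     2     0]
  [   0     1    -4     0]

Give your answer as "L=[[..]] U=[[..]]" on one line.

  R1 -= 2·R0 → [0,-1,0,-1]
  R2 -= 0·R0 → [0,-1,2,0]
  R3 -= 0·R0 → [0,1,-4,0]
  R2 -= 1·R1 → [0,0,2,1]
  R3 -= -1·R1 → [0,0,-4,-1]
  R3 -= -2·R2 → [0,0,0,1]

L=[[1,0,0,0],[2,1,0,0],[0,1,1,0],[0,-1,-2,1]] U=[[-1,2,-2,0],[0,-1,0,-1],[0,0,2,1],[0,0,0,1]]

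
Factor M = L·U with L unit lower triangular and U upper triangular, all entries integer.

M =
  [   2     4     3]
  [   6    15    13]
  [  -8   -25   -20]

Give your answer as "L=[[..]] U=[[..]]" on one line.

  row1 -= 3·row0 → [0,3,4]
  row2 -= -4·row0 → [0,-9,-8]
  row2 -= -3·row1 → [0,0,4]

L=[[1,0,0],[3,1,0],[-4,-3,1]] U=[[2,4,3],[0,3,4],[0,0,4]]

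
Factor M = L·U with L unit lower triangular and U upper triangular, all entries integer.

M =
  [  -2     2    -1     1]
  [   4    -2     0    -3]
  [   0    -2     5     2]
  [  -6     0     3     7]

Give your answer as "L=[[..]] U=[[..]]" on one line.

L=[[1,0,0,0],[-2,1,0,0],[0,-1,1,0],[3,-3,0,1]] U=[[-2,2,-1,1],[0,2,-2,-1],[0,0,3,1],[0,0,0,1]]

  R1 -= -2·R0 → [0,2,-2,-1]
  R2 -= 0·R0 → [0,-2,5,2]
  R3 -= 3·R0 → [0,-6,6,4]
  R2 -= -1·R1 → [0,0,3,1]
  R3 -= -3·R1 → [0,0,0,1]
  R3 -= 0·R2 → [0,0,0,1]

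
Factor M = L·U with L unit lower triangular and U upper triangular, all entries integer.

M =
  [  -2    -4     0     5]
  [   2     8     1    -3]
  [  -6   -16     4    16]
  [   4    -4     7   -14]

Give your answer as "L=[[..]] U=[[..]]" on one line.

  row1 -= -1·row0 → [0,4,1,2]
  row2 -= 3·row0 → [0,-4,4,1]
  row3 -= -2·row0 → [0,-12,7,-4]
  row2 -= -1·row1 → [0,0,5,3]
  row3 -= -3·row1 → [0,0,10,2]
  row3 -= 2·row2 → [0,0,0,-4]

L=[[1,0,0,0],[-1,1,0,0],[3,-1,1,0],[-2,-3,2,1]] U=[[-2,-4,0,5],[0,4,1,2],[0,0,5,3],[0,0,0,-4]]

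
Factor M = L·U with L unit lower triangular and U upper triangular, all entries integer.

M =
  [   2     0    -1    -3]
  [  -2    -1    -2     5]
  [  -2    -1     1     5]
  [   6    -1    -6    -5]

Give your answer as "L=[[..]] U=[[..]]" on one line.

L=[[1,0,0,0],[-1,1,0,0],[-1,1,1,0],[3,1,0,1]] U=[[2,0,-1,-3],[0,-1,-3,2],[0,0,3,0],[0,0,0,2]]

  r1 -= -1·r0 → [0,-1,-3,2]
  r2 -= -1·r0 → [0,-1,0,2]
  r3 -= 3·r0 → [0,-1,-3,4]
  r2 -= 1·r1 → [0,0,3,0]
  r3 -= 1·r1 → [0,0,0,2]
  r3 -= 0·r2 → [0,0,0,2]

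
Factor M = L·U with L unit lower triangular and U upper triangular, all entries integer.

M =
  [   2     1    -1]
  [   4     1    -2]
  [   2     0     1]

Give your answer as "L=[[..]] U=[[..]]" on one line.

  r1 -= 2·r0 → [0,-1,0]
  r2 -= 1·r0 → [0,-1,2]
  r2 -= 1·r1 → [0,0,2]

L=[[1,0,0],[2,1,0],[1,1,1]] U=[[2,1,-1],[0,-1,0],[0,0,2]]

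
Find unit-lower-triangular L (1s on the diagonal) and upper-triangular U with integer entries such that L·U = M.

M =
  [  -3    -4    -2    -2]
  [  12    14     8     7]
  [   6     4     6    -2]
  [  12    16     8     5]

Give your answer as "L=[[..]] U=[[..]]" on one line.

  R1 -= -4·R0 → [0,-2,0,-1]
  R2 -= -2·R0 → [0,-4,2,-6]
  R3 -= -4·R0 → [0,0,0,-3]
  R2 -= 2·R1 → [0,0,2,-4]
  R3 -= 0·R1 → [0,0,0,-3]
  R3 -= 0·R2 → [0,0,0,-3]

L=[[1,0,0,0],[-4,1,0,0],[-2,2,1,0],[-4,0,0,1]] U=[[-3,-4,-2,-2],[0,-2,0,-1],[0,0,2,-4],[0,0,0,-3]]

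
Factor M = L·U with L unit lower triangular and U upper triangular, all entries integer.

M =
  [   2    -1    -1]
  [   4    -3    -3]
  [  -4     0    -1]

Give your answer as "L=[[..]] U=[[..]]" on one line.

L=[[1,0,0],[2,1,0],[-2,2,1]] U=[[2,-1,-1],[0,-1,-1],[0,0,-1]]

  R1 -= 2·R0 → [0,-1,-1]
  R2 -= -2·R0 → [0,-2,-3]
  R2 -= 2·R1 → [0,0,-1]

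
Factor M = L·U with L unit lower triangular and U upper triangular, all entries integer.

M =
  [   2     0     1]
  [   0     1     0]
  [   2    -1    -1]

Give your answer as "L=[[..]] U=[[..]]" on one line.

  R1 -= 0·R0 → [0,1,0]
  R2 -= 1·R0 → [0,-1,-2]
  R2 -= -1·R1 → [0,0,-2]

L=[[1,0,0],[0,1,0],[1,-1,1]] U=[[2,0,1],[0,1,0],[0,0,-2]]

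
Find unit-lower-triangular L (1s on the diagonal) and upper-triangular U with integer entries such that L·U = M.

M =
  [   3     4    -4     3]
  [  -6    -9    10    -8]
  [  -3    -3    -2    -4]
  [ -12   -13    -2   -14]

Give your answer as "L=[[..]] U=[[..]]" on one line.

L=[[1,0,0,0],[-2,1,0,0],[-1,-1,1,0],[-4,-3,3,1]] U=[[3,4,-4,3],[0,-1,2,-2],[0,0,-4,-3],[0,0,0,1]]

  row1 -= -2·row0 → [0,-1,2,-2]
  row2 -= -1·row0 → [0,1,-6,-1]
  row3 -= -4·row0 → [0,3,-18,-2]
  row2 -= -1·row1 → [0,0,-4,-3]
  row3 -= -3·row1 → [0,0,-12,-8]
  row3 -= 3·row2 → [0,0,0,1]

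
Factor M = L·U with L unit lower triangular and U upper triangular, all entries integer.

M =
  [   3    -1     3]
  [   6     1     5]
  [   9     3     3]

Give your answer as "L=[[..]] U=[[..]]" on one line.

  row1 -= 2·row0 → [0,3,-1]
  row2 -= 3·row0 → [0,6,-6]
  row2 -= 2·row1 → [0,0,-4]

L=[[1,0,0],[2,1,0],[3,2,1]] U=[[3,-1,3],[0,3,-1],[0,0,-4]]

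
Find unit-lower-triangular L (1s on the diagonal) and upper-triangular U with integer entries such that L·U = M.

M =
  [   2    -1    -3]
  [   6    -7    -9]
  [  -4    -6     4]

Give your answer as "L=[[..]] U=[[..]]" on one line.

L=[[1,0,0],[3,1,0],[-2,2,1]] U=[[2,-1,-3],[0,-4,0],[0,0,-2]]

  row1 -= 3·row0 → [0,-4,0]
  row2 -= -2·row0 → [0,-8,-2]
  row2 -= 2·row1 → [0,0,-2]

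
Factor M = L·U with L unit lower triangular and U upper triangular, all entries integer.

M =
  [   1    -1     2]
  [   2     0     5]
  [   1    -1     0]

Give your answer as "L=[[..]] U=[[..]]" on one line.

  row1 -= 2·row0 → [0,2,1]
  row2 -= 1·row0 → [0,0,-2]
  row2 -= 0·row1 → [0,0,-2]

L=[[1,0,0],[2,1,0],[1,0,1]] U=[[1,-1,2],[0,2,1],[0,0,-2]]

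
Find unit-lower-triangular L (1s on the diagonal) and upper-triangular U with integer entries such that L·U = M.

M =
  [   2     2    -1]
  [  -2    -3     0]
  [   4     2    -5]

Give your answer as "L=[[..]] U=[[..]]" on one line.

L=[[1,0,0],[-1,1,0],[2,2,1]] U=[[2,2,-1],[0,-1,-1],[0,0,-1]]

  R1 -= -1·R0 → [0,-1,-1]
  R2 -= 2·R0 → [0,-2,-3]
  R2 -= 2·R1 → [0,0,-1]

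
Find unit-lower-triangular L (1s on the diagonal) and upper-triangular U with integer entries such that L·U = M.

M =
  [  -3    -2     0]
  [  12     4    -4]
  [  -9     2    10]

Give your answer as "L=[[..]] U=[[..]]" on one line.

  R1 -= -4·R0 → [0,-4,-4]
  R2 -= 3·R0 → [0,8,10]
  R2 -= -2·R1 → [0,0,2]

L=[[1,0,0],[-4,1,0],[3,-2,1]] U=[[-3,-2,0],[0,-4,-4],[0,0,2]]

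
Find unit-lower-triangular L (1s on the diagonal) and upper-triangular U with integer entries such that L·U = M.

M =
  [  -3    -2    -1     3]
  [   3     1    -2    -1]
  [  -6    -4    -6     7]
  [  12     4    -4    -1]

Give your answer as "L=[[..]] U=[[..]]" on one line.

  R1 -= -1·R0 → [0,-1,-3,2]
  R2 -= 2·R0 → [0,0,-4,1]
  R3 -= -4·R0 → [0,-4,-8,11]
  R2 -= 0·R1 → [0,0,-4,1]
  R3 -= 4·R1 → [0,0,4,3]
  R3 -= -1·R2 → [0,0,0,4]

L=[[1,0,0,0],[-1,1,0,0],[2,0,1,0],[-4,4,-1,1]] U=[[-3,-2,-1,3],[0,-1,-3,2],[0,0,-4,1],[0,0,0,4]]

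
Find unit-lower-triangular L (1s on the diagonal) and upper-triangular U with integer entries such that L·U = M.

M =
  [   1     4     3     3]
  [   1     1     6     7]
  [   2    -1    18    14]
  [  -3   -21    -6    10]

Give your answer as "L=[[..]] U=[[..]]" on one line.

L=[[1,0,0,0],[1,1,0,0],[2,3,1,0],[-3,3,-2,1]] U=[[1,4,3,3],[0,-3,3,4],[0,0,3,-4],[0,0,0,-1]]

  R1 -= 1·R0 → [0,-3,3,4]
  R2 -= 2·R0 → [0,-9,12,8]
  R3 -= -3·R0 → [0,-9,3,19]
  R2 -= 3·R1 → [0,0,3,-4]
  R3 -= 3·R1 → [0,0,-6,7]
  R3 -= -2·R2 → [0,0,0,-1]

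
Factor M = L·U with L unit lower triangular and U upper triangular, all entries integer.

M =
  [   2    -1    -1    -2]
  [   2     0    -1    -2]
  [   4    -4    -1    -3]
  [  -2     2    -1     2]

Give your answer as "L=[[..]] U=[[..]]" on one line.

L=[[1,0,0,0],[1,1,0,0],[2,-2,1,0],[-1,1,-2,1]] U=[[2,-1,-1,-2],[0,1,0,0],[0,0,1,1],[0,0,0,2]]

  r1 -= 1·r0 → [0,1,0,0]
  r2 -= 2·r0 → [0,-2,1,1]
  r3 -= -1·r0 → [0,1,-2,0]
  r2 -= -2·r1 → [0,0,1,1]
  r3 -= 1·r1 → [0,0,-2,0]
  r3 -= -2·r2 → [0,0,0,2]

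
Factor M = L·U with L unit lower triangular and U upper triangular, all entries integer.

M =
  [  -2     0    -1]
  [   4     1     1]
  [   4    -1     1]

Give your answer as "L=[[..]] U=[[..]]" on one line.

  r1 -= -2·r0 → [0,1,-1]
  r2 -= -2·r0 → [0,-1,-1]
  r2 -= -1·r1 → [0,0,-2]

L=[[1,0,0],[-2,1,0],[-2,-1,1]] U=[[-2,0,-1],[0,1,-1],[0,0,-2]]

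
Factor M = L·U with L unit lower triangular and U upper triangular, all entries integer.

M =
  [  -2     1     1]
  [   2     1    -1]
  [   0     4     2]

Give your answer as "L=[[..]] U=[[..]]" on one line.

L=[[1,0,0],[-1,1,0],[0,2,1]] U=[[-2,1,1],[0,2,0],[0,0,2]]

  r1 -= -1·r0 → [0,2,0]
  r2 -= 0·r0 → [0,4,2]
  r2 -= 2·r1 → [0,0,2]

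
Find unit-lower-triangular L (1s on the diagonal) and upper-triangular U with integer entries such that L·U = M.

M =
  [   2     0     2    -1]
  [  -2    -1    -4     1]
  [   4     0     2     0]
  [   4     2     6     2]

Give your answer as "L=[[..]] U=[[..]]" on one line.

  r1 -= -1·r0 → [0,-1,-2,0]
  r2 -= 2·r0 → [0,0,-2,2]
  r3 -= 2·r0 → [0,2,2,4]
  r2 -= 0·r1 → [0,0,-2,2]
  r3 -= -2·r1 → [0,0,-2,4]
  r3 -= 1·r2 → [0,0,0,2]

L=[[1,0,0,0],[-1,1,0,0],[2,0,1,0],[2,-2,1,1]] U=[[2,0,2,-1],[0,-1,-2,0],[0,0,-2,2],[0,0,0,2]]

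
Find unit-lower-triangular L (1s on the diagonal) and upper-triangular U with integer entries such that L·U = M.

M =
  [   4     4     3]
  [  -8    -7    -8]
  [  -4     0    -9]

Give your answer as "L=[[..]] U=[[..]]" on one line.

  R1 -= -2·R0 → [0,1,-2]
  R2 -= -1·R0 → [0,4,-6]
  R2 -= 4·R1 → [0,0,2]

L=[[1,0,0],[-2,1,0],[-1,4,1]] U=[[4,4,3],[0,1,-2],[0,0,2]]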